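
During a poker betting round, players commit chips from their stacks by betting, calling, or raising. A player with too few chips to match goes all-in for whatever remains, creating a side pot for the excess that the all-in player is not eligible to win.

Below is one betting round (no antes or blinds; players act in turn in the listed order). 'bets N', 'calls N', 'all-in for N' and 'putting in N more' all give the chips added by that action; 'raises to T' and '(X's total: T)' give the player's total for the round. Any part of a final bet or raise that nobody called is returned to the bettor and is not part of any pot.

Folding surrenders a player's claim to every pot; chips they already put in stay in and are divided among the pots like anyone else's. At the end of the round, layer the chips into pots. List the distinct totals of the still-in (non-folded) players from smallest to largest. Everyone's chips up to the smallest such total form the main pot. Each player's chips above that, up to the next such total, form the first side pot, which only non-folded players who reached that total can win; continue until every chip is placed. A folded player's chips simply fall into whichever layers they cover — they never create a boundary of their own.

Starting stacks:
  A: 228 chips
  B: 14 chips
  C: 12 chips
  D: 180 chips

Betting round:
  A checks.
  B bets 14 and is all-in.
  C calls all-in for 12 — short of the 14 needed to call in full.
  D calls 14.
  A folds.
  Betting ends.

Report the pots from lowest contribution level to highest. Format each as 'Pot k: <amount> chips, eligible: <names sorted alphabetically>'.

Contributions: B=14, C=12, D=14
Folded: A
Pot levels (distinct totals of non-folded players): 12, 14
Layer 1-12: 12 each from B, C, D = 12*3 = 36 chips; eligible B, C, D
Layer 13-14: 2 each from B, D = 2*2 = 4 chips; eligible B, D

Pot 1: 36 chips, eligible: B, C, D
Pot 2: 4 chips, eligible: B, D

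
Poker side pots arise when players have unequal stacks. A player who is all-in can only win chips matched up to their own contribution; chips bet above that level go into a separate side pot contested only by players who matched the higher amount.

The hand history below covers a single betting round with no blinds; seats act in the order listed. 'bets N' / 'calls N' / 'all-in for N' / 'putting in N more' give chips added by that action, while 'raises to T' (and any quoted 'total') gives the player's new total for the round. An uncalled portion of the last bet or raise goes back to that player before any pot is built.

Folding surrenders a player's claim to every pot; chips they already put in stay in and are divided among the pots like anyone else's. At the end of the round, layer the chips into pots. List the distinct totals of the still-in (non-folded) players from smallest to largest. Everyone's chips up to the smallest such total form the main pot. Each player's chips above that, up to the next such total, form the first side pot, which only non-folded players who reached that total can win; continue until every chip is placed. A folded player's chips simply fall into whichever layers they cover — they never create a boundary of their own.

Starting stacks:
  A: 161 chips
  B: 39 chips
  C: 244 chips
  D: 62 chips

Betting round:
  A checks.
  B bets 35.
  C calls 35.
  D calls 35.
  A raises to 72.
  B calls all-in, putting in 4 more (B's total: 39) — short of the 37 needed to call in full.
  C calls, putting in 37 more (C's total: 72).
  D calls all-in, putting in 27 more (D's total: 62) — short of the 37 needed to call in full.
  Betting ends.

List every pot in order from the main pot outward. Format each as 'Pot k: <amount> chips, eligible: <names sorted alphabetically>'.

Contributions: A=72, B=39, C=72, D=62
Pot levels (distinct totals of non-folded players): 39, 62, 72
Layer 1-39: 39 each from A, B, C, D = 39*4 = 156 chips; eligible A, B, C, D
Layer 40-62: 23 each from A, C, D = 23*3 = 69 chips; eligible A, C, D
Layer 63-72: 10 each from A, C = 10*2 = 20 chips; eligible A, C

Pot 1: 156 chips, eligible: A, B, C, D
Pot 2: 69 chips, eligible: A, C, D
Pot 3: 20 chips, eligible: A, C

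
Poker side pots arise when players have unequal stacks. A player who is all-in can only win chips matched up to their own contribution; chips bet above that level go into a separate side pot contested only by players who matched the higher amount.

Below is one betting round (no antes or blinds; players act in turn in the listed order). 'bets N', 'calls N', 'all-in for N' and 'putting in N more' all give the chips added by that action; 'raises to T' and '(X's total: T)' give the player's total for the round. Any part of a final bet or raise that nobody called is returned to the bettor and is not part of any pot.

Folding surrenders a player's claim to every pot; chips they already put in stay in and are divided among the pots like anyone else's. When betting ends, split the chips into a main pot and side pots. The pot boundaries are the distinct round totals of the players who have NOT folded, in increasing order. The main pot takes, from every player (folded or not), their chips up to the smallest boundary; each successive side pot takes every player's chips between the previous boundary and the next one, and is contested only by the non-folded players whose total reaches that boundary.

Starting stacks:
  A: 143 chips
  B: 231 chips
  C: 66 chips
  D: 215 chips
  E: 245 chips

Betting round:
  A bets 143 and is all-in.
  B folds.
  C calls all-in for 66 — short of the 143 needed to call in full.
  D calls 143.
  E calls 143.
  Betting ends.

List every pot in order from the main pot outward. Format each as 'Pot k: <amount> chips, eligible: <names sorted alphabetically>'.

Pot 1: 264 chips, eligible: A, C, D, E
Pot 2: 231 chips, eligible: A, D, E

Derivation:
Contributions: A=143, C=66, D=143, E=143
Folded: B
Pot levels (distinct totals of non-folded players): 66, 143
Layer 1-66: 66 each from A, C, D, E = 66*4 = 264 chips; eligible A, C, D, E
Layer 67-143: 77 each from A, D, E = 77*3 = 231 chips; eligible A, D, E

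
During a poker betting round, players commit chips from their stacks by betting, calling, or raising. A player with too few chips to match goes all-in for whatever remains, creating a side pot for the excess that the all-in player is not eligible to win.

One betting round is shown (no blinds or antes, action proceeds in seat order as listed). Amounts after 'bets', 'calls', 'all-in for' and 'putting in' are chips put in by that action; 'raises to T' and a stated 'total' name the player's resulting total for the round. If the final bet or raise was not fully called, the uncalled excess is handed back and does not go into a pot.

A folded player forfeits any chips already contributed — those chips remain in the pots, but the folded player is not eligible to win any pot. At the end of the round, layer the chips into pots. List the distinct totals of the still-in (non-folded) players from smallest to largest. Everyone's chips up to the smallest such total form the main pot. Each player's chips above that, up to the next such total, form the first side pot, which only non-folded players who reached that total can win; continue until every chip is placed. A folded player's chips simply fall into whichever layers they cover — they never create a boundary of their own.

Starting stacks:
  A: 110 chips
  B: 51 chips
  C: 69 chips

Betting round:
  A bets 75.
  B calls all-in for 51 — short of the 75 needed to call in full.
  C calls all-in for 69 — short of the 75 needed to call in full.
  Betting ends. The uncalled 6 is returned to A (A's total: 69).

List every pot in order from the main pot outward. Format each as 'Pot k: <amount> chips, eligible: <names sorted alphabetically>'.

Contributions (after 6 returned to A): A=69, B=51, C=69
Pot levels (distinct totals of non-folded players): 51, 69
Layer 1-51: 51 each from A, B, C = 51*3 = 153 chips; eligible A, B, C
Layer 52-69: 18 each from A, C = 18*2 = 36 chips; eligible A, C

Pot 1: 153 chips, eligible: A, B, C
Pot 2: 36 chips, eligible: A, C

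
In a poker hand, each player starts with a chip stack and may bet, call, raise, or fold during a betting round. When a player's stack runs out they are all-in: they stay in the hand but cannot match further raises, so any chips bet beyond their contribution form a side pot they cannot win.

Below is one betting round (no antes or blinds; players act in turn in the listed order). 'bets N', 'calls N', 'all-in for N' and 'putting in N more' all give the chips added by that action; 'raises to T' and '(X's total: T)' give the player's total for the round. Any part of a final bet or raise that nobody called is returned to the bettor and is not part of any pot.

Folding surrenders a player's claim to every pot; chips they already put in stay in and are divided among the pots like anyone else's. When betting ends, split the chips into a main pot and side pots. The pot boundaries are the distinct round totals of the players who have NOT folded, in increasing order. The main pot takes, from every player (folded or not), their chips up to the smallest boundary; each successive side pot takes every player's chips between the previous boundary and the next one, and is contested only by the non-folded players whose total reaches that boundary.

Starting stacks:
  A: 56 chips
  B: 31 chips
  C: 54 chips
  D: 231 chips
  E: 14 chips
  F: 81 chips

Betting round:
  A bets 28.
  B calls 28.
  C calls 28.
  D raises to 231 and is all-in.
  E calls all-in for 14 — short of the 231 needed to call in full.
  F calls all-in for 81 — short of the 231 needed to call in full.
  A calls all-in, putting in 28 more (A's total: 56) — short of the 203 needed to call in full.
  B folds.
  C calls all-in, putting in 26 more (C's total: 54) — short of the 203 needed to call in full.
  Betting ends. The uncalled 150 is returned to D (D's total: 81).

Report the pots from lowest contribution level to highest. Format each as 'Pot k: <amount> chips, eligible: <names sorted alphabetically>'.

Pot 1: 84 chips, eligible: A, C, D, E, F
Pot 2: 174 chips, eligible: A, C, D, F
Pot 3: 6 chips, eligible: A, D, F
Pot 4: 50 chips, eligible: D, F

Derivation:
Contributions (after 150 returned to D): A=56, B=28, C=54, D=81, E=14, F=81
Folded: B
Pot levels (distinct totals of non-folded players): 14, 54, 56, 81
Layer 1-14: 14 each from A, B, C, D, E, F = 14*6 = 84 chips; eligible A, C, D, E, F
Layer 15-54: A 40 + B 14 + C 40 + D 40 + F 40 = 174 chips; eligible A, C, D, F
Layer 55-56: 2 each from A, D, F = 2*3 = 6 chips; eligible A, D, F
Layer 57-81: 25 each from D, F = 25*2 = 50 chips; eligible D, F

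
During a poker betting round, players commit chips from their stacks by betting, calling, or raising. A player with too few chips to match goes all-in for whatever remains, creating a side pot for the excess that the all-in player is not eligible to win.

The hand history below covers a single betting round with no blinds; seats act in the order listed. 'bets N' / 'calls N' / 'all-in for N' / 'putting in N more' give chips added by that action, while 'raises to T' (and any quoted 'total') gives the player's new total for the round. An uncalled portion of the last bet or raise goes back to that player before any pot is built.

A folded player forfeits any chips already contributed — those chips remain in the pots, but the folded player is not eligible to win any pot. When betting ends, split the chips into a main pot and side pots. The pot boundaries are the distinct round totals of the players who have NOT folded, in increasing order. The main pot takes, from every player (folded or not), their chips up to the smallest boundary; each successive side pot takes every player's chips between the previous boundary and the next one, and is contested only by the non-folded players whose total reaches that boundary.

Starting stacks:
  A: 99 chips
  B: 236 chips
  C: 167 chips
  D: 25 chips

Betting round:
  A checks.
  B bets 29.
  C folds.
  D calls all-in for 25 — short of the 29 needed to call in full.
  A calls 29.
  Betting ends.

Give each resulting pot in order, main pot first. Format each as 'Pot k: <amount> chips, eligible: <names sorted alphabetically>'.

Contributions: A=29, B=29, D=25
Folded: C
Pot levels (distinct totals of non-folded players): 25, 29
Layer 1-25: 25 each from A, B, D = 25*3 = 75 chips; eligible A, B, D
Layer 26-29: 4 each from A, B = 4*2 = 8 chips; eligible A, B

Pot 1: 75 chips, eligible: A, B, D
Pot 2: 8 chips, eligible: A, B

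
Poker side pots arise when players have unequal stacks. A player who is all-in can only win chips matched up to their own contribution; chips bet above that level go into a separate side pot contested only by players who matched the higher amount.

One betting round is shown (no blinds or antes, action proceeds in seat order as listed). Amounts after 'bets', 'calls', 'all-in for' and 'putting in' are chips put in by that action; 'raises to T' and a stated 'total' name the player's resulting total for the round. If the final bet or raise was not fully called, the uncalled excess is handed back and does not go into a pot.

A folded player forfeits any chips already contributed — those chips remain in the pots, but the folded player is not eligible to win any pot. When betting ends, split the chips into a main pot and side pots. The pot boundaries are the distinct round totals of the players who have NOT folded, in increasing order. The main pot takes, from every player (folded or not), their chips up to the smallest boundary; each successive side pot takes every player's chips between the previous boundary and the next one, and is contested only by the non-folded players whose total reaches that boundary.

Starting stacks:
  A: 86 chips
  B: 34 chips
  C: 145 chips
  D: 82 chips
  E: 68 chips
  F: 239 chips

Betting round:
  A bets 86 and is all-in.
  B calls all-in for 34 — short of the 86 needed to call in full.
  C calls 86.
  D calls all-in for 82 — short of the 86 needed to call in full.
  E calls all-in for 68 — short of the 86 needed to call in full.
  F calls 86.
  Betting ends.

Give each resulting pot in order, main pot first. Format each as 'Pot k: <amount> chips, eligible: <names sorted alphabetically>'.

Pot 1: 204 chips, eligible: A, B, C, D, E, F
Pot 2: 170 chips, eligible: A, C, D, E, F
Pot 3: 56 chips, eligible: A, C, D, F
Pot 4: 12 chips, eligible: A, C, F

Derivation:
Contributions: A=86, B=34, C=86, D=82, E=68, F=86
Pot levels (distinct totals of non-folded players): 34, 68, 82, 86
Layer 1-34: 34 each from A, B, C, D, E, F = 34*6 = 204 chips; eligible A, B, C, D, E, F
Layer 35-68: 34 each from A, C, D, E, F = 34*5 = 170 chips; eligible A, C, D, E, F
Layer 69-82: 14 each from A, C, D, F = 14*4 = 56 chips; eligible A, C, D, F
Layer 83-86: 4 each from A, C, F = 4*3 = 12 chips; eligible A, C, F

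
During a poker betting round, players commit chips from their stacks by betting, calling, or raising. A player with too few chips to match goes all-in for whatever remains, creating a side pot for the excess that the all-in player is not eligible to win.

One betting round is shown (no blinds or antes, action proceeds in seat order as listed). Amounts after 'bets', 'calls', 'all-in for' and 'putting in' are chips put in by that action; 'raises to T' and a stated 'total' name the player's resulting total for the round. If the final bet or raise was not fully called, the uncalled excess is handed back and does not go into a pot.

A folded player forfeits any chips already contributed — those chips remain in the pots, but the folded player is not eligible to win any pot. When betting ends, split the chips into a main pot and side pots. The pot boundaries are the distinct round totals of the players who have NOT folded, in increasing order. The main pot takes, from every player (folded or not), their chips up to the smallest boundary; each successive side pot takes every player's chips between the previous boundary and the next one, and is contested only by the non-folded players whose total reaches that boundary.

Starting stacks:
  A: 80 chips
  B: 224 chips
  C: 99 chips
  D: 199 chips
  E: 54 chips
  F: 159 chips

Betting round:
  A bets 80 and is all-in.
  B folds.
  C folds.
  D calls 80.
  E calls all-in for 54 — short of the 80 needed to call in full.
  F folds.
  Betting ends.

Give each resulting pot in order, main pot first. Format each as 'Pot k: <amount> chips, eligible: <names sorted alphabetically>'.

Contributions: A=80, D=80, E=54
Folded: B, C, F
Pot levels (distinct totals of non-folded players): 54, 80
Layer 1-54: 54 each from A, D, E = 54*3 = 162 chips; eligible A, D, E
Layer 55-80: 26 each from A, D = 26*2 = 52 chips; eligible A, D

Pot 1: 162 chips, eligible: A, D, E
Pot 2: 52 chips, eligible: A, D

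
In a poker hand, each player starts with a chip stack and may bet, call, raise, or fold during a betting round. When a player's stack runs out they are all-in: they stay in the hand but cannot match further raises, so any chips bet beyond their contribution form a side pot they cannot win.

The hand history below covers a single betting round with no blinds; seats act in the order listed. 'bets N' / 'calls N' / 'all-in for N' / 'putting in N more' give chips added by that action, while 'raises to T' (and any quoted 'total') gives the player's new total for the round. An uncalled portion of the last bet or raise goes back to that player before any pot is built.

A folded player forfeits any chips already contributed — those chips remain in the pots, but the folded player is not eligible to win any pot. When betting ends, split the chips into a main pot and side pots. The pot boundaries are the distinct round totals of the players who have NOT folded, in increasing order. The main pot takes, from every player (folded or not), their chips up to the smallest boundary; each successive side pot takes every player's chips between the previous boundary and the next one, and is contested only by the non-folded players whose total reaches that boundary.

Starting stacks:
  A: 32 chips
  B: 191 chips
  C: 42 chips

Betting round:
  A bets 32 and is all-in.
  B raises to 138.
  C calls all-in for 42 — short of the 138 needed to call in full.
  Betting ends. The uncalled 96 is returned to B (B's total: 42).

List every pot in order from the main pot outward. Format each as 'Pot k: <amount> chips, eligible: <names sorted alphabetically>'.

Pot 1: 96 chips, eligible: A, B, C
Pot 2: 20 chips, eligible: B, C

Derivation:
Contributions (after 96 returned to B): A=32, B=42, C=42
Pot levels (distinct totals of non-folded players): 32, 42
Layer 1-32: 32 each from A, B, C = 32*3 = 96 chips; eligible A, B, C
Layer 33-42: 10 each from B, C = 10*2 = 20 chips; eligible B, C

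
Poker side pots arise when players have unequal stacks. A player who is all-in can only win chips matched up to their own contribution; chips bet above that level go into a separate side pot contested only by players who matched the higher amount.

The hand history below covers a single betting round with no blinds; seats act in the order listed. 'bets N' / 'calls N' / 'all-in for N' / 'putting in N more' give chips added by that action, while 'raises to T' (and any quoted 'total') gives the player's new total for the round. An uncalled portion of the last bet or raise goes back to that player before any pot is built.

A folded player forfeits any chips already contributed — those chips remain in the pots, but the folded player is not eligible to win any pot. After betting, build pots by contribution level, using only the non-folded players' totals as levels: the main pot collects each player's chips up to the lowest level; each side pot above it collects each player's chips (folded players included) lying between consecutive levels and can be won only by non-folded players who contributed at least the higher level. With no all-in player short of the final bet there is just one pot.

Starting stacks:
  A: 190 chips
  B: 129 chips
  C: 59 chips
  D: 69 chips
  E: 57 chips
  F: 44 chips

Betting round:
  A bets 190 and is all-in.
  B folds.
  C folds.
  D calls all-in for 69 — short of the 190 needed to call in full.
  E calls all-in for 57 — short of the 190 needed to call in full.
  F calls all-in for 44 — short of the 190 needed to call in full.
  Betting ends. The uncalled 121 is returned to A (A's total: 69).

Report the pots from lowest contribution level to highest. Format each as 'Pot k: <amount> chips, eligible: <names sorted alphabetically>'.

Contributions (after 121 returned to A): A=69, D=69, E=57, F=44
Folded: B, C
Pot levels (distinct totals of non-folded players): 44, 57, 69
Layer 1-44: 44 each from A, D, E, F = 44*4 = 176 chips; eligible A, D, E, F
Layer 45-57: 13 each from A, D, E = 13*3 = 39 chips; eligible A, D, E
Layer 58-69: 12 each from A, D = 12*2 = 24 chips; eligible A, D

Pot 1: 176 chips, eligible: A, D, E, F
Pot 2: 39 chips, eligible: A, D, E
Pot 3: 24 chips, eligible: A, D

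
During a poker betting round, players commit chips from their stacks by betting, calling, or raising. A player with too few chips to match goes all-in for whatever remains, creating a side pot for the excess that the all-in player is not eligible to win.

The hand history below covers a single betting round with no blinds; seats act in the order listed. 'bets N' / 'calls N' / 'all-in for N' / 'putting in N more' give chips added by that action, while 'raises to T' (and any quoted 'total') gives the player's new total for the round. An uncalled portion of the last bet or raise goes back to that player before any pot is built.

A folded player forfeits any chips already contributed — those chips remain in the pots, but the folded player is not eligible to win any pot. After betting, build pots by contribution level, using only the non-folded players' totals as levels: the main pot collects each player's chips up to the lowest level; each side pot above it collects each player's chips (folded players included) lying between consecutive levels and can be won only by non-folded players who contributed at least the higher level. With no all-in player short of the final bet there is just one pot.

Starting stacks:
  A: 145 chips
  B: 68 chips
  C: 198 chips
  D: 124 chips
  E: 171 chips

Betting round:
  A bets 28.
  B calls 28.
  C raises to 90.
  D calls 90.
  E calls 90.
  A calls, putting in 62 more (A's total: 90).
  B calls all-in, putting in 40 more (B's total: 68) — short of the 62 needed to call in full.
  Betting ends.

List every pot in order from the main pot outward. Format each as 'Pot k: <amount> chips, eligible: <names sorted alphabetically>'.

Pot 1: 340 chips, eligible: A, B, C, D, E
Pot 2: 88 chips, eligible: A, C, D, E

Derivation:
Contributions: A=90, B=68, C=90, D=90, E=90
Pot levels (distinct totals of non-folded players): 68, 90
Layer 1-68: 68 each from A, B, C, D, E = 68*5 = 340 chips; eligible A, B, C, D, E
Layer 69-90: 22 each from A, C, D, E = 22*4 = 88 chips; eligible A, C, D, E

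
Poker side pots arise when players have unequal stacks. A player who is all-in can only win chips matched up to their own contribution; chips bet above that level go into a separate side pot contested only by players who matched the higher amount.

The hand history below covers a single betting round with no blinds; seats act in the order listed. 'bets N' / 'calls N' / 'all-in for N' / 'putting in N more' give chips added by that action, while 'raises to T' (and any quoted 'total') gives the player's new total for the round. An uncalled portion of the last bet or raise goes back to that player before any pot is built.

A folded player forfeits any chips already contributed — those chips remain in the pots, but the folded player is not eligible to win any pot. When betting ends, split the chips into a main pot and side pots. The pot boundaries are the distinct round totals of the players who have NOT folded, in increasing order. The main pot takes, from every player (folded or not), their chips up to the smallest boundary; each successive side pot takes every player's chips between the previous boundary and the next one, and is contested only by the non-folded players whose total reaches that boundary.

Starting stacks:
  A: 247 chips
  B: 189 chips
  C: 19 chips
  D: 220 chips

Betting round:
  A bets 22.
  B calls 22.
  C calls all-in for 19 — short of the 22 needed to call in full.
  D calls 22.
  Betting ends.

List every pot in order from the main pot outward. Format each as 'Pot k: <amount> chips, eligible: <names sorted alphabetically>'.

Pot 1: 76 chips, eligible: A, B, C, D
Pot 2: 9 chips, eligible: A, B, D

Derivation:
Contributions: A=22, B=22, C=19, D=22
Pot levels (distinct totals of non-folded players): 19, 22
Layer 1-19: 19 each from A, B, C, D = 19*4 = 76 chips; eligible A, B, C, D
Layer 20-22: 3 each from A, B, D = 3*3 = 9 chips; eligible A, B, D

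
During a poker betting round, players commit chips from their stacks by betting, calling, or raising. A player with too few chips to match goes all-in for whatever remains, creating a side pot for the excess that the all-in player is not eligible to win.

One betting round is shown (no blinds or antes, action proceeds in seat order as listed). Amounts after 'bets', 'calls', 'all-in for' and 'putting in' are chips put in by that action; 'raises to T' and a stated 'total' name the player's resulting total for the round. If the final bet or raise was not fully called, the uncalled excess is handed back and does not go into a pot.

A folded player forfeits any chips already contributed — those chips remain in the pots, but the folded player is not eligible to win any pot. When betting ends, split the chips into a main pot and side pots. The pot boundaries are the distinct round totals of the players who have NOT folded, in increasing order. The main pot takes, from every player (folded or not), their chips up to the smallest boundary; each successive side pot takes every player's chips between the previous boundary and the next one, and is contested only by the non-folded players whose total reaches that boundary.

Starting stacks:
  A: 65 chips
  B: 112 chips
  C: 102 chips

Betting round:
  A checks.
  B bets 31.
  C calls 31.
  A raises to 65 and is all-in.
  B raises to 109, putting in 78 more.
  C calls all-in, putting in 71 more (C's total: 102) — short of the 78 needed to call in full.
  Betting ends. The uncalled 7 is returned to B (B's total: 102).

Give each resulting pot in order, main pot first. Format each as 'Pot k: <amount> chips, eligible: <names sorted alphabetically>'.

Pot 1: 195 chips, eligible: A, B, C
Pot 2: 74 chips, eligible: B, C

Derivation:
Contributions (after 7 returned to B): A=65, B=102, C=102
Pot levels (distinct totals of non-folded players): 65, 102
Layer 1-65: 65 each from A, B, C = 65*3 = 195 chips; eligible A, B, C
Layer 66-102: 37 each from B, C = 37*2 = 74 chips; eligible B, C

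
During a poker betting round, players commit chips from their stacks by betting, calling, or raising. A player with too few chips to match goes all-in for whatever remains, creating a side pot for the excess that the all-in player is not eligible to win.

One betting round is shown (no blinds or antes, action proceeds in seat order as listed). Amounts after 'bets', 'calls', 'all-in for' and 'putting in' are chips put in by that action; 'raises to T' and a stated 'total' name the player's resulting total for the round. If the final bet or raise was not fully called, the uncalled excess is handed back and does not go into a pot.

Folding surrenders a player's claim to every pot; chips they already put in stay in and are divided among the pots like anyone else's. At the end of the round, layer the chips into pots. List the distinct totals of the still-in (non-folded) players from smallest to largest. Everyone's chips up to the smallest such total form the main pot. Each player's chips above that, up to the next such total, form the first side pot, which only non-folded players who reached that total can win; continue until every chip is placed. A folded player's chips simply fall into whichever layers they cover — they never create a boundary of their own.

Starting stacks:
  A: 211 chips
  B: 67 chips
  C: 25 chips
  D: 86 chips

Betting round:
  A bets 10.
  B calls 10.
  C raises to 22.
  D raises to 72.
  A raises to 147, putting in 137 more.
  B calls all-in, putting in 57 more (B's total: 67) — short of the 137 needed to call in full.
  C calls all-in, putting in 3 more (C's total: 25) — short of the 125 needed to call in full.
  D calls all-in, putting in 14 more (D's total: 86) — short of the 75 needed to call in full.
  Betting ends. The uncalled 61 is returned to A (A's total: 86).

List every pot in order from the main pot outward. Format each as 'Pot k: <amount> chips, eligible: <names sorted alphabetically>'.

Pot 1: 100 chips, eligible: A, B, C, D
Pot 2: 126 chips, eligible: A, B, D
Pot 3: 38 chips, eligible: A, D

Derivation:
Contributions (after 61 returned to A): A=86, B=67, C=25, D=86
Pot levels (distinct totals of non-folded players): 25, 67, 86
Layer 1-25: 25 each from A, B, C, D = 25*4 = 100 chips; eligible A, B, C, D
Layer 26-67: 42 each from A, B, D = 42*3 = 126 chips; eligible A, B, D
Layer 68-86: 19 each from A, D = 19*2 = 38 chips; eligible A, D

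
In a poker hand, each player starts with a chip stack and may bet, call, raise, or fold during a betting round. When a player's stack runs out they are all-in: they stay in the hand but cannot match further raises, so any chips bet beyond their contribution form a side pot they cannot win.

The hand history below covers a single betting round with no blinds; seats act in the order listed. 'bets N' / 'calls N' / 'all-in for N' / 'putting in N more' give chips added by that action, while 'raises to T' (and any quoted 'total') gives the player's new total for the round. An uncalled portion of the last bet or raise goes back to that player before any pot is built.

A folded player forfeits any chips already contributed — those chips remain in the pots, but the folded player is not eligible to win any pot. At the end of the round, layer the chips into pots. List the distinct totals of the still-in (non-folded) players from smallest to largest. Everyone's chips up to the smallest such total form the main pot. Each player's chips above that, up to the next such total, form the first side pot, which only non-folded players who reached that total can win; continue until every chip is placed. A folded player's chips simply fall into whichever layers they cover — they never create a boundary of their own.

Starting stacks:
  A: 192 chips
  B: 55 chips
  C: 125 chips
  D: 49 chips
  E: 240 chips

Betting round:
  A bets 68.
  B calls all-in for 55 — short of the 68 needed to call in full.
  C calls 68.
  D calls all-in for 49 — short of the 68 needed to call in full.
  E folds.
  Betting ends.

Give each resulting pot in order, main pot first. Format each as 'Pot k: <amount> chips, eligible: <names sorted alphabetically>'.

Contributions: A=68, B=55, C=68, D=49
Folded: E
Pot levels (distinct totals of non-folded players): 49, 55, 68
Layer 1-49: 49 each from A, B, C, D = 49*4 = 196 chips; eligible A, B, C, D
Layer 50-55: 6 each from A, B, C = 6*3 = 18 chips; eligible A, B, C
Layer 56-68: 13 each from A, C = 13*2 = 26 chips; eligible A, C

Pot 1: 196 chips, eligible: A, B, C, D
Pot 2: 18 chips, eligible: A, B, C
Pot 3: 26 chips, eligible: A, C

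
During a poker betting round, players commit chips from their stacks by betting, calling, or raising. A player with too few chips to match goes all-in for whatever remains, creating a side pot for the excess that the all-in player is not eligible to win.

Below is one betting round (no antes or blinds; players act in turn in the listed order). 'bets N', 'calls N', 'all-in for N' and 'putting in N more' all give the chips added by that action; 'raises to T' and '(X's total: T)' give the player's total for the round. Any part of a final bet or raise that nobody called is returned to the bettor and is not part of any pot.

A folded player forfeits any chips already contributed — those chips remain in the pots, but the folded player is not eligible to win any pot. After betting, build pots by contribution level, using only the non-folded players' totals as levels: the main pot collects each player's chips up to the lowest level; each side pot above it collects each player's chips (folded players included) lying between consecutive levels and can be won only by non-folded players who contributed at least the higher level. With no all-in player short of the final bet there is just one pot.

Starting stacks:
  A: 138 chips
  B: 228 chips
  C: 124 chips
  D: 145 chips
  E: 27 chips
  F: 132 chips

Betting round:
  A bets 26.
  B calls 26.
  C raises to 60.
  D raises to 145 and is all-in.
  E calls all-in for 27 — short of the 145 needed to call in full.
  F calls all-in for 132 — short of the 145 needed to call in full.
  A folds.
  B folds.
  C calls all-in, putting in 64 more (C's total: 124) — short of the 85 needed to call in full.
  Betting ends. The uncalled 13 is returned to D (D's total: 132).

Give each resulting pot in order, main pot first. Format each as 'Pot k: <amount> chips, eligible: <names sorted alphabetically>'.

Pot 1: 160 chips, eligible: C, D, E, F
Pot 2: 291 chips, eligible: C, D, F
Pot 3: 16 chips, eligible: D, F

Derivation:
Contributions (after 13 returned to D): A=26, B=26, C=124, D=132, E=27, F=132
Folded: A, B
Pot levels (distinct totals of non-folded players): 27, 124, 132
Layer 1-27: A 26 + B 26 + C 27 + D 27 + E 27 + F 27 = 160 chips; eligible C, D, E, F
Layer 28-124: 97 each from C, D, F = 97*3 = 291 chips; eligible C, D, F
Layer 125-132: 8 each from D, F = 8*2 = 16 chips; eligible D, F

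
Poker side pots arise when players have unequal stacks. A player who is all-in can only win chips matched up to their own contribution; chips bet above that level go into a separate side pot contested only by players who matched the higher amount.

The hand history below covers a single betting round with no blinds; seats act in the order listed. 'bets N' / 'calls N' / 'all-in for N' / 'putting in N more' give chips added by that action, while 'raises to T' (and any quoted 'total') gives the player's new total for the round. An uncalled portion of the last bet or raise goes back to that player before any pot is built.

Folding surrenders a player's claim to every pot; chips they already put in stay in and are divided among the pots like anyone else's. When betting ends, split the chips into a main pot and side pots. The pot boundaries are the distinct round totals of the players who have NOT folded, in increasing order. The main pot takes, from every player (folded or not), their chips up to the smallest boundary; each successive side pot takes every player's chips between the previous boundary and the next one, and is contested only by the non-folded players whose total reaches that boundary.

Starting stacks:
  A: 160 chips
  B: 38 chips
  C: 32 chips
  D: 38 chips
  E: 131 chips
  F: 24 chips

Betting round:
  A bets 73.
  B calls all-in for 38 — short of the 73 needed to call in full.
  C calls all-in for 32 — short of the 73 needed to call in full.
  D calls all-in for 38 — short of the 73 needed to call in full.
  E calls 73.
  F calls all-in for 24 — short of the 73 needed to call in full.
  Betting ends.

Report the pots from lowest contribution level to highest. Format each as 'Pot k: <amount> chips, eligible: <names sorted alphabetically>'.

Pot 1: 144 chips, eligible: A, B, C, D, E, F
Pot 2: 40 chips, eligible: A, B, C, D, E
Pot 3: 24 chips, eligible: A, B, D, E
Pot 4: 70 chips, eligible: A, E

Derivation:
Contributions: A=73, B=38, C=32, D=38, E=73, F=24
Pot levels (distinct totals of non-folded players): 24, 32, 38, 73
Layer 1-24: 24 each from A, B, C, D, E, F = 24*6 = 144 chips; eligible A, B, C, D, E, F
Layer 25-32: 8 each from A, B, C, D, E = 8*5 = 40 chips; eligible A, B, C, D, E
Layer 33-38: 6 each from A, B, D, E = 6*4 = 24 chips; eligible A, B, D, E
Layer 39-73: 35 each from A, E = 35*2 = 70 chips; eligible A, E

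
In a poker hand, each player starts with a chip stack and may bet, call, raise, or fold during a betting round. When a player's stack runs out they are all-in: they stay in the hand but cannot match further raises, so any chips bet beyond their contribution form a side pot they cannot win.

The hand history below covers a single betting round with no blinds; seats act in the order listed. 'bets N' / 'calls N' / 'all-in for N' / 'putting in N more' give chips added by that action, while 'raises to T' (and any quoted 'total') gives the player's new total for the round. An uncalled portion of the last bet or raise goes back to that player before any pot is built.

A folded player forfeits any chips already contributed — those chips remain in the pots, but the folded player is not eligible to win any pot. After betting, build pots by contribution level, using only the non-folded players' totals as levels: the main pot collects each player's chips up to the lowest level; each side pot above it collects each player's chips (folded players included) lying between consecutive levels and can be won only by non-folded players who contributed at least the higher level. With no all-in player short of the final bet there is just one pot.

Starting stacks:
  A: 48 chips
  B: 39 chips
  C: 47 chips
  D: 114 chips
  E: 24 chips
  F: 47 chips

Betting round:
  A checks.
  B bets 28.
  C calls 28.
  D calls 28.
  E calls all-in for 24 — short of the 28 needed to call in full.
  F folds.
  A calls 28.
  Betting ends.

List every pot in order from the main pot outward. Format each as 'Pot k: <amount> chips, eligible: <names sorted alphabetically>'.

Pot 1: 120 chips, eligible: A, B, C, D, E
Pot 2: 16 chips, eligible: A, B, C, D

Derivation:
Contributions: A=28, B=28, C=28, D=28, E=24
Folded: F
Pot levels (distinct totals of non-folded players): 24, 28
Layer 1-24: 24 each from A, B, C, D, E = 24*5 = 120 chips; eligible A, B, C, D, E
Layer 25-28: 4 each from A, B, C, D = 4*4 = 16 chips; eligible A, B, C, D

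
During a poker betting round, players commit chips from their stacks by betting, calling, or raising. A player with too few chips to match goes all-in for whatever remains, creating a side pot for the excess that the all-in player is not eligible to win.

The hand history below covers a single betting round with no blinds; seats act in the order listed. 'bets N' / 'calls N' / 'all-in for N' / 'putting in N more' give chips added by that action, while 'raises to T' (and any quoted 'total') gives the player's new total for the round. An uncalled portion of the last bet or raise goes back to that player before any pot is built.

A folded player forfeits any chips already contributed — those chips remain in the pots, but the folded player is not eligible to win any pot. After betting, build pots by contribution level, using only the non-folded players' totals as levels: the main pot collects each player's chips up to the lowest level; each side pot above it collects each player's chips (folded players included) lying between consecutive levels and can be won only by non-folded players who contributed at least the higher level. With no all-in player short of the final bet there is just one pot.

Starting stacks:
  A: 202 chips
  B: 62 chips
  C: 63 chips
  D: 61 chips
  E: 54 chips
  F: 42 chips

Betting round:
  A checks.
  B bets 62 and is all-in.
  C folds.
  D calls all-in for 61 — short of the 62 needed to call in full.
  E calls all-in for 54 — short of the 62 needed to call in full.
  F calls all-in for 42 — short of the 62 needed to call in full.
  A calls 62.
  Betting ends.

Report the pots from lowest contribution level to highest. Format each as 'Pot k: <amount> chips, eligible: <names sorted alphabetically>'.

Contributions: A=62, B=62, D=61, E=54, F=42
Folded: C
Pot levels (distinct totals of non-folded players): 42, 54, 61, 62
Layer 1-42: 42 each from A, B, D, E, F = 42*5 = 210 chips; eligible A, B, D, E, F
Layer 43-54: 12 each from A, B, D, E = 12*4 = 48 chips; eligible A, B, D, E
Layer 55-61: 7 each from A, B, D = 7*3 = 21 chips; eligible A, B, D
Layer 62-62: 1 each from A, B = 1*2 = 2 chips; eligible A, B

Pot 1: 210 chips, eligible: A, B, D, E, F
Pot 2: 48 chips, eligible: A, B, D, E
Pot 3: 21 chips, eligible: A, B, D
Pot 4: 2 chips, eligible: A, B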